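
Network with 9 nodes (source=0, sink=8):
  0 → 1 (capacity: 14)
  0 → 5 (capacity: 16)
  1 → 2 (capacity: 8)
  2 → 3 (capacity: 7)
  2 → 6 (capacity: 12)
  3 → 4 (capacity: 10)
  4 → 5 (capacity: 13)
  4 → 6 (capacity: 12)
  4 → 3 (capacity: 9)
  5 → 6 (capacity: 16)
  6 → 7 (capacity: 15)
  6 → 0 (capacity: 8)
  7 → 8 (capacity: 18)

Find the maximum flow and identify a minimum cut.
Max flow = 15, Min cut edges: (6,7)

Maximum flow: 15
Minimum cut: (6,7)
Partition: S = [0, 1, 2, 3, 4, 5, 6], T = [7, 8]

Max-flow min-cut theorem verified: both equal 15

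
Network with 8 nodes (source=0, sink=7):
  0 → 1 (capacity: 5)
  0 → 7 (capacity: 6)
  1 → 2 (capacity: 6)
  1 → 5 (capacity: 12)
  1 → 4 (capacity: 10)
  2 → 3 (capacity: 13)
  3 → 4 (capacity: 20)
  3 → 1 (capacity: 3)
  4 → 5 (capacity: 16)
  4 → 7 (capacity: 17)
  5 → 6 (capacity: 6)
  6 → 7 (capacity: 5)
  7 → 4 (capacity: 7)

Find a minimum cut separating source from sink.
Min cut value = 11, edges: (0,1), (0,7)

Min cut value: 11
Partition: S = [0], T = [1, 2, 3, 4, 5, 6, 7]
Cut edges: (0,1), (0,7)

By max-flow min-cut theorem, max flow = min cut = 11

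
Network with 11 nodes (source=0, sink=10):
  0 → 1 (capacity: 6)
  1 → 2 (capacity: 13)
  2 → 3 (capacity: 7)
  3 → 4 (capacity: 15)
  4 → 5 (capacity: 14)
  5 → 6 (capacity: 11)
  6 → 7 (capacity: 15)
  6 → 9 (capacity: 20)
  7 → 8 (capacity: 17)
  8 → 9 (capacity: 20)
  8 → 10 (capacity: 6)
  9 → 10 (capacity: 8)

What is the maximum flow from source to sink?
Maximum flow = 6

Max flow: 6

Flow assignment:
  0 → 1: 6/6
  1 → 2: 6/13
  2 → 3: 6/7
  3 → 4: 6/15
  4 → 5: 6/14
  5 → 6: 6/11
  6 → 9: 6/20
  9 → 10: 6/8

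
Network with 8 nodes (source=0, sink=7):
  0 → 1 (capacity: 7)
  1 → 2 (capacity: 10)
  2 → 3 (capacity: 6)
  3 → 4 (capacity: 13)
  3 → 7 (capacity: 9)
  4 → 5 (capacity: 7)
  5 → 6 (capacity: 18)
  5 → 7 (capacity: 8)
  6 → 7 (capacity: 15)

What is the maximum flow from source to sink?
Maximum flow = 6

Max flow: 6

Flow assignment:
  0 → 1: 6/7
  1 → 2: 6/10
  2 → 3: 6/6
  3 → 7: 6/9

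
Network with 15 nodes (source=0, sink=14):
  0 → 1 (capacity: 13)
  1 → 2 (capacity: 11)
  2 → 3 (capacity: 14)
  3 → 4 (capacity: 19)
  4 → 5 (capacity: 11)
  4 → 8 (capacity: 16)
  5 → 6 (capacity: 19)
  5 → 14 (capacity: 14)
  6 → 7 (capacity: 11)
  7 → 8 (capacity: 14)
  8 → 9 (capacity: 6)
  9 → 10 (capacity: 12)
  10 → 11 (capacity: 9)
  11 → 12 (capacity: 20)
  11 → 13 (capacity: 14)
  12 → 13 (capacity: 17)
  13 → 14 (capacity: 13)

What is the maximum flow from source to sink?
Maximum flow = 11

Max flow: 11

Flow assignment:
  0 → 1: 11/13
  1 → 2: 11/11
  2 → 3: 11/14
  3 → 4: 11/19
  4 → 5: 11/11
  5 → 14: 11/14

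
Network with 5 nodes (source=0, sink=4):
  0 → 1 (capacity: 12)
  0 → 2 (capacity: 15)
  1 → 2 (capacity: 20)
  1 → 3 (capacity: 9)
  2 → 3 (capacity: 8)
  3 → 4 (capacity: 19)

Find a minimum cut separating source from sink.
Min cut value = 17, edges: (1,3), (2,3)

Min cut value: 17
Partition: S = [0, 1, 2], T = [3, 4]
Cut edges: (1,3), (2,3)

By max-flow min-cut theorem, max flow = min cut = 17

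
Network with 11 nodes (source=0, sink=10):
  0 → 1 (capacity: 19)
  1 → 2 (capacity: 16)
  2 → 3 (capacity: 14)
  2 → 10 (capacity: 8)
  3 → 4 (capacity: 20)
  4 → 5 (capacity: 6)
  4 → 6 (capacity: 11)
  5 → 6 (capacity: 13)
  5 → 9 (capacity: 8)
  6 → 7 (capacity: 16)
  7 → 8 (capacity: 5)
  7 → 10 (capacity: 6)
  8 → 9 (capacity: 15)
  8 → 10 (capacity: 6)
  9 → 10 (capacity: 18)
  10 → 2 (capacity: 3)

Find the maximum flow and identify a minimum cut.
Max flow = 16, Min cut edges: (1,2)

Maximum flow: 16
Minimum cut: (1,2)
Partition: S = [0, 1], T = [2, 3, 4, 5, 6, 7, 8, 9, 10]

Max-flow min-cut theorem verified: both equal 16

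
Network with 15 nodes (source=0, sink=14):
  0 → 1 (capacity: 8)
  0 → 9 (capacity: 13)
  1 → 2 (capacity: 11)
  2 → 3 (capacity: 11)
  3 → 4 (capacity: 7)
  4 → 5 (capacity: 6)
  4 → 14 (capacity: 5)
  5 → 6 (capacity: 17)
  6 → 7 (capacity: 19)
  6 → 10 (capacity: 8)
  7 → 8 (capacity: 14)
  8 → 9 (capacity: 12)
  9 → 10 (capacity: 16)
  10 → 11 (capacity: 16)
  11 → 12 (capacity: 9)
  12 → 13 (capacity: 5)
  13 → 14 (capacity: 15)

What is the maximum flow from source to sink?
Maximum flow = 10

Max flow: 10

Flow assignment:
  0 → 1: 5/8
  0 → 9: 5/13
  1 → 2: 5/11
  2 → 3: 5/11
  3 → 4: 5/7
  4 → 14: 5/5
  9 → 10: 5/16
  10 → 11: 5/16
  11 → 12: 5/9
  12 → 13: 5/5
  13 → 14: 5/15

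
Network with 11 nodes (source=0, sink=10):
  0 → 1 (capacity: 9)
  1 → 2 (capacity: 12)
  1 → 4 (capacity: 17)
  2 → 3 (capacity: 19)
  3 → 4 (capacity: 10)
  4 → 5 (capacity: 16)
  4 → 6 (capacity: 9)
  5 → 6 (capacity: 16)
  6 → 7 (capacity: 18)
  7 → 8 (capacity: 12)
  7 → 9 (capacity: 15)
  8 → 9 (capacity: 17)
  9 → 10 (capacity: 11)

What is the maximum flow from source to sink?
Maximum flow = 9

Max flow: 9

Flow assignment:
  0 → 1: 9/9
  1 → 4: 9/17
  4 → 6: 9/9
  6 → 7: 9/18
  7 → 9: 9/15
  9 → 10: 9/11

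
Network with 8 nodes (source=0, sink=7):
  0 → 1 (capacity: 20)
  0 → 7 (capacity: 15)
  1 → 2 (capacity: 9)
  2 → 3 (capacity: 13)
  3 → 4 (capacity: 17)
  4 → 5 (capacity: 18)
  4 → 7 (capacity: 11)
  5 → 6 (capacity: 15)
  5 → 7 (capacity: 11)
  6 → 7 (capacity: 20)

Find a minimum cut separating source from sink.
Min cut value = 24, edges: (0,7), (1,2)

Min cut value: 24
Partition: S = [0, 1], T = [2, 3, 4, 5, 6, 7]
Cut edges: (0,7), (1,2)

By max-flow min-cut theorem, max flow = min cut = 24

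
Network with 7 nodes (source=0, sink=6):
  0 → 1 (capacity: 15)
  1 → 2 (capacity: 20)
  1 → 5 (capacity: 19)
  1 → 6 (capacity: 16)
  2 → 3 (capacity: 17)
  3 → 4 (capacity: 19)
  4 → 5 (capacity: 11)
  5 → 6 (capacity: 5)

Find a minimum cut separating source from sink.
Min cut value = 15, edges: (0,1)

Min cut value: 15
Partition: S = [0], T = [1, 2, 3, 4, 5, 6]
Cut edges: (0,1)

By max-flow min-cut theorem, max flow = min cut = 15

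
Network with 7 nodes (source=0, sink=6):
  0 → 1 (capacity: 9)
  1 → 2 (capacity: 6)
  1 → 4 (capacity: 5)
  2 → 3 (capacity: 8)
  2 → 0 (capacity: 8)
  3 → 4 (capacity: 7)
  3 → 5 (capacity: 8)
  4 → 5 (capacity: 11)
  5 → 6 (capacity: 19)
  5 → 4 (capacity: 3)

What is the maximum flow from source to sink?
Maximum flow = 9

Max flow: 9

Flow assignment:
  0 → 1: 9/9
  1 → 2: 4/6
  1 → 4: 5/5
  2 → 3: 4/8
  3 → 5: 4/8
  4 → 5: 5/11
  5 → 6: 9/19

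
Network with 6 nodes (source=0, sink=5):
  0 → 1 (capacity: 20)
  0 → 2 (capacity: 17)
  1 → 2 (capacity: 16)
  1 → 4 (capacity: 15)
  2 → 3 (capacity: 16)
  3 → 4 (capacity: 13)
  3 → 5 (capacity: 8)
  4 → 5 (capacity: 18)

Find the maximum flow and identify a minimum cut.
Max flow = 26, Min cut edges: (3,5), (4,5)

Maximum flow: 26
Minimum cut: (3,5), (4,5)
Partition: S = [0, 1, 2, 3, 4], T = [5]

Max-flow min-cut theorem verified: both equal 26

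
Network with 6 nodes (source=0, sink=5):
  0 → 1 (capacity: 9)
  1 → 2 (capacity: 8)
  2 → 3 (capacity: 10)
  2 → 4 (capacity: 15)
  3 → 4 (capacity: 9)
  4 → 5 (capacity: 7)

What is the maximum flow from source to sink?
Maximum flow = 7

Max flow: 7

Flow assignment:
  0 → 1: 7/9
  1 → 2: 7/8
  2 → 4: 7/15
  4 → 5: 7/7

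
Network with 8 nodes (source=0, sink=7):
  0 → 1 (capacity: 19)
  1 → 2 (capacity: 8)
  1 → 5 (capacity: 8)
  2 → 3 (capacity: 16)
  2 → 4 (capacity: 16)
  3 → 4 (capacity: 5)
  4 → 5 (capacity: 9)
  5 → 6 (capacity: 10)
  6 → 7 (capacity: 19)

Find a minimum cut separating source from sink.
Min cut value = 10, edges: (5,6)

Min cut value: 10
Partition: S = [0, 1, 2, 3, 4, 5], T = [6, 7]
Cut edges: (5,6)

By max-flow min-cut theorem, max flow = min cut = 10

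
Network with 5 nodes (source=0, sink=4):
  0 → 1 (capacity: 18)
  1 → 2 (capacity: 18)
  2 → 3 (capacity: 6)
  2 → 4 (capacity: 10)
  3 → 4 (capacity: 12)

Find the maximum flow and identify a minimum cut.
Max flow = 16, Min cut edges: (2,3), (2,4)

Maximum flow: 16
Minimum cut: (2,3), (2,4)
Partition: S = [0, 1, 2], T = [3, 4]

Max-flow min-cut theorem verified: both equal 16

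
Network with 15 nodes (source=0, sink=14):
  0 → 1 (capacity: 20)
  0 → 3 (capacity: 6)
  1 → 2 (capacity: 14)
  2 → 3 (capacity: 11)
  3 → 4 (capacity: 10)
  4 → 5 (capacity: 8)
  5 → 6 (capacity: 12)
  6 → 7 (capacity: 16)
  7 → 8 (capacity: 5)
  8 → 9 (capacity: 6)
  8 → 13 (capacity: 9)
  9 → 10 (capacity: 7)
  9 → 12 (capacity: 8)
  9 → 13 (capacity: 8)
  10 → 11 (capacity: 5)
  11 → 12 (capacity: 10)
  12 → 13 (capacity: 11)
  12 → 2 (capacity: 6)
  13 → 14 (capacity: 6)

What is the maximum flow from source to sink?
Maximum flow = 5

Max flow: 5

Flow assignment:
  0 → 1: 5/20
  1 → 2: 5/14
  2 → 3: 5/11
  3 → 4: 5/10
  4 → 5: 5/8
  5 → 6: 5/12
  6 → 7: 5/16
  7 → 8: 5/5
  8 → 13: 5/9
  13 → 14: 5/6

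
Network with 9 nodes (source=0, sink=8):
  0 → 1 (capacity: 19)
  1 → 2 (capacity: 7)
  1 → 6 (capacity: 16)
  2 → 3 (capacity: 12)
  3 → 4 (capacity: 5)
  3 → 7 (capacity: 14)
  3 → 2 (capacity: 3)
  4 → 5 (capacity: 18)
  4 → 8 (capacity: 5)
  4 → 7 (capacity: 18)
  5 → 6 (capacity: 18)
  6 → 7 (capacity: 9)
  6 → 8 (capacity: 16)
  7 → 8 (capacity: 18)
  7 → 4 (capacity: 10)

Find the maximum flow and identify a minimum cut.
Max flow = 19, Min cut edges: (0,1)

Maximum flow: 19
Minimum cut: (0,1)
Partition: S = [0], T = [1, 2, 3, 4, 5, 6, 7, 8]

Max-flow min-cut theorem verified: both equal 19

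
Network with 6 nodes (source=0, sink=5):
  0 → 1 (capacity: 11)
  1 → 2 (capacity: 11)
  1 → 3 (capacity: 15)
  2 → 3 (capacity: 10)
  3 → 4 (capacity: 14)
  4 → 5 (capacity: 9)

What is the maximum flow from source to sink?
Maximum flow = 9

Max flow: 9

Flow assignment:
  0 → 1: 9/11
  1 → 3: 9/15
  3 → 4: 9/14
  4 → 5: 9/9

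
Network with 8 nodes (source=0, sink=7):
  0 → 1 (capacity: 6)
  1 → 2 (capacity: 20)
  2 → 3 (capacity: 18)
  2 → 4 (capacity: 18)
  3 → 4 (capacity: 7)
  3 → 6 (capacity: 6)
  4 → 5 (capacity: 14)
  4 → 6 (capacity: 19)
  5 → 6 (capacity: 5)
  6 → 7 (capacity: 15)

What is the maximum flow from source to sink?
Maximum flow = 6

Max flow: 6

Flow assignment:
  0 → 1: 6/6
  1 → 2: 6/20
  2 → 3: 6/18
  3 → 6: 6/6
  6 → 7: 6/15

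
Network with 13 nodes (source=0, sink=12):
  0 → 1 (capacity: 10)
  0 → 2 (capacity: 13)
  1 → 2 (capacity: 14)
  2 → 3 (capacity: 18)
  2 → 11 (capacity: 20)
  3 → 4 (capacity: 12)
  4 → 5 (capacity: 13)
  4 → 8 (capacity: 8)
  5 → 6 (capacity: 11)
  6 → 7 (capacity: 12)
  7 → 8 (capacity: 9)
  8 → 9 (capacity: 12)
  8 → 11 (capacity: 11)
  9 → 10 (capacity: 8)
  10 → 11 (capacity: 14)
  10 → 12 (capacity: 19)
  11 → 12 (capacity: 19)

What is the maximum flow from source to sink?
Maximum flow = 23

Max flow: 23

Flow assignment:
  0 → 1: 10/10
  0 → 2: 13/13
  1 → 2: 10/14
  2 → 3: 4/18
  2 → 11: 19/20
  3 → 4: 4/12
  4 → 8: 4/8
  8 → 9: 4/12
  9 → 10: 4/8
  10 → 12: 4/19
  11 → 12: 19/19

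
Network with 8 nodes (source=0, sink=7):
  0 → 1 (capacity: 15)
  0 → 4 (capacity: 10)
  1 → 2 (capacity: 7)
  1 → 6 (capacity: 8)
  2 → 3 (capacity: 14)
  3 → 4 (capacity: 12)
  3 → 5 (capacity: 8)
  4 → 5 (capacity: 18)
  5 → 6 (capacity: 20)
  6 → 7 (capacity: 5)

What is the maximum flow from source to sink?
Maximum flow = 5

Max flow: 5

Flow assignment:
  0 → 1: 5/15
  1 → 6: 5/8
  6 → 7: 5/5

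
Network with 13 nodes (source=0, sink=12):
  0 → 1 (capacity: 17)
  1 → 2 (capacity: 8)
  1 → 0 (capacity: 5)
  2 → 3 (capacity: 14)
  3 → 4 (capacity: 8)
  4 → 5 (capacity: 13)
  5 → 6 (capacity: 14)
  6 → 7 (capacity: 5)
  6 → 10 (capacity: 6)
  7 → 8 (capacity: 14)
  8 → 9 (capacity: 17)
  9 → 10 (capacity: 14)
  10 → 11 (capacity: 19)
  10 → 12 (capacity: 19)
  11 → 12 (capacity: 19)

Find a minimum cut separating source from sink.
Min cut value = 8, edges: (3,4)

Min cut value: 8
Partition: S = [0, 1, 2, 3], T = [4, 5, 6, 7, 8, 9, 10, 11, 12]
Cut edges: (3,4)

By max-flow min-cut theorem, max flow = min cut = 8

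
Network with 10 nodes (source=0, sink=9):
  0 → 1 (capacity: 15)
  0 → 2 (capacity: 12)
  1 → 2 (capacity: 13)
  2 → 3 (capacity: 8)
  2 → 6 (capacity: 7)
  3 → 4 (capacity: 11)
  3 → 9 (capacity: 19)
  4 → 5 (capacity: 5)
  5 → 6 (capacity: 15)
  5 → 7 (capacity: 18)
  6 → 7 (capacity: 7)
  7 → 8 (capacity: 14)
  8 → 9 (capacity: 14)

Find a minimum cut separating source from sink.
Min cut value = 15, edges: (2,3), (6,7)

Min cut value: 15
Partition: S = [0, 1, 2, 6], T = [3, 4, 5, 7, 8, 9]
Cut edges: (2,3), (6,7)

By max-flow min-cut theorem, max flow = min cut = 15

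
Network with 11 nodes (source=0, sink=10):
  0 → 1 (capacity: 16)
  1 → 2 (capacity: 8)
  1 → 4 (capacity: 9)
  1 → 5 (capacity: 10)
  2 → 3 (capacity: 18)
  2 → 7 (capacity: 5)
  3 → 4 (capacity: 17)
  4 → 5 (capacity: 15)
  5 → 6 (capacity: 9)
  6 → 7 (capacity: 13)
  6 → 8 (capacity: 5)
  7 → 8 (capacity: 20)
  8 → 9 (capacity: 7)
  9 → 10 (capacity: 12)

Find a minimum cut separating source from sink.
Min cut value = 7, edges: (8,9)

Min cut value: 7
Partition: S = [0, 1, 2, 3, 4, 5, 6, 7, 8], T = [9, 10]
Cut edges: (8,9)

By max-flow min-cut theorem, max flow = min cut = 7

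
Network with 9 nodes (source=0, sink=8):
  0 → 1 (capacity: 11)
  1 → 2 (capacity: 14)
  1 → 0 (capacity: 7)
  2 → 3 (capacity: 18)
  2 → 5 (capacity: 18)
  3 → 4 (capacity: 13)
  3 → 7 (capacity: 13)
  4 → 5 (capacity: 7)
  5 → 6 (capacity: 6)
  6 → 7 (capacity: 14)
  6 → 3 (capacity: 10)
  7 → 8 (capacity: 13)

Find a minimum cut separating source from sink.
Min cut value = 11, edges: (0,1)

Min cut value: 11
Partition: S = [0], T = [1, 2, 3, 4, 5, 6, 7, 8]
Cut edges: (0,1)

By max-flow min-cut theorem, max flow = min cut = 11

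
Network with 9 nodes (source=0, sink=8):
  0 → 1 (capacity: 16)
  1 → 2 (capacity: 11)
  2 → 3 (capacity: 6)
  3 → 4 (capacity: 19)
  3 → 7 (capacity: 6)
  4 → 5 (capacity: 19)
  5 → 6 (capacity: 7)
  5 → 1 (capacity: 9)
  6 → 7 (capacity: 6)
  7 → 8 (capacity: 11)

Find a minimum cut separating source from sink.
Min cut value = 6, edges: (2,3)

Min cut value: 6
Partition: S = [0, 1, 2], T = [3, 4, 5, 6, 7, 8]
Cut edges: (2,3)

By max-flow min-cut theorem, max flow = min cut = 6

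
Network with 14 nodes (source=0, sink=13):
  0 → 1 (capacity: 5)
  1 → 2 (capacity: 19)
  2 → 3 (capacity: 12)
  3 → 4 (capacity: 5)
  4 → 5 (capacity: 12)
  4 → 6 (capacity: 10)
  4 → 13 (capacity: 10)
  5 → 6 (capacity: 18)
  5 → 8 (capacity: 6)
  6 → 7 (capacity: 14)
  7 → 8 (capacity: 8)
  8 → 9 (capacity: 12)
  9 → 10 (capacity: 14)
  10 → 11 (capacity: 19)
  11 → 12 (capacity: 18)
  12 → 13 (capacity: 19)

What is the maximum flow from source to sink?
Maximum flow = 5

Max flow: 5

Flow assignment:
  0 → 1: 5/5
  1 → 2: 5/19
  2 → 3: 5/12
  3 → 4: 5/5
  4 → 13: 5/10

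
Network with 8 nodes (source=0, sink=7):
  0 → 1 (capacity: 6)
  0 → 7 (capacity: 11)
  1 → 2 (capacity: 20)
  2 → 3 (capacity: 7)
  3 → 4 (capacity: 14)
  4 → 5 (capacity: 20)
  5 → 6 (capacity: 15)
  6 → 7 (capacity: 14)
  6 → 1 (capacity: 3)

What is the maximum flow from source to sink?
Maximum flow = 17

Max flow: 17

Flow assignment:
  0 → 1: 6/6
  0 → 7: 11/11
  1 → 2: 6/20
  2 → 3: 6/7
  3 → 4: 6/14
  4 → 5: 6/20
  5 → 6: 6/15
  6 → 7: 6/14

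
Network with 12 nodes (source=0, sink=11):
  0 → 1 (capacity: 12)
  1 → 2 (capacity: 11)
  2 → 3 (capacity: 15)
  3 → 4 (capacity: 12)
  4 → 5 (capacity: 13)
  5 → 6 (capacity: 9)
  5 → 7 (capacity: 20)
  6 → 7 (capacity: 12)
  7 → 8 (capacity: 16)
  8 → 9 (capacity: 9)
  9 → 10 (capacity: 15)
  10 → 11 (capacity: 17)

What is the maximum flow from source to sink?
Maximum flow = 9

Max flow: 9

Flow assignment:
  0 → 1: 9/12
  1 → 2: 9/11
  2 → 3: 9/15
  3 → 4: 9/12
  4 → 5: 9/13
  5 → 7: 9/20
  7 → 8: 9/16
  8 → 9: 9/9
  9 → 10: 9/15
  10 → 11: 9/17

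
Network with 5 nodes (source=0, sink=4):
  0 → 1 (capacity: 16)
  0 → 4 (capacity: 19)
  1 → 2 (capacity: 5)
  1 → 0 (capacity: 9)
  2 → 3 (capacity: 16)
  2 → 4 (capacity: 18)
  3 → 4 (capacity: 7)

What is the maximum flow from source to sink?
Maximum flow = 24

Max flow: 24

Flow assignment:
  0 → 1: 5/16
  0 → 4: 19/19
  1 → 2: 5/5
  2 → 4: 5/18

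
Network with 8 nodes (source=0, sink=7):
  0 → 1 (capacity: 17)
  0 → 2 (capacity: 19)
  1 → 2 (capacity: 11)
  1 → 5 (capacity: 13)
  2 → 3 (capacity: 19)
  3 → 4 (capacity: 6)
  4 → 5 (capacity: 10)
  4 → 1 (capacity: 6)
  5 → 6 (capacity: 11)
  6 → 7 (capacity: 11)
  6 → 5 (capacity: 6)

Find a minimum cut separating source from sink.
Min cut value = 11, edges: (6,7)

Min cut value: 11
Partition: S = [0, 1, 2, 3, 4, 5, 6], T = [7]
Cut edges: (6,7)

By max-flow min-cut theorem, max flow = min cut = 11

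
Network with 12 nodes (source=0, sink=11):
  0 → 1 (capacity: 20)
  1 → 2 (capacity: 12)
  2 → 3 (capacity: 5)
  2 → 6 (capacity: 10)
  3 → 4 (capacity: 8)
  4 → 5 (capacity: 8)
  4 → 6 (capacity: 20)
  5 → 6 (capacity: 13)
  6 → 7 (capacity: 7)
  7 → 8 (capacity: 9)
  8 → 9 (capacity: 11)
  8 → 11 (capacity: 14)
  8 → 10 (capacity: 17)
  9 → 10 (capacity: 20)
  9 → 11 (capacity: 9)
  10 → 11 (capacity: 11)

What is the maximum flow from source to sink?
Maximum flow = 7

Max flow: 7

Flow assignment:
  0 → 1: 7/20
  1 → 2: 7/12
  2 → 3: 2/5
  2 → 6: 5/10
  3 → 4: 2/8
  4 → 6: 2/20
  6 → 7: 7/7
  7 → 8: 7/9
  8 → 11: 7/14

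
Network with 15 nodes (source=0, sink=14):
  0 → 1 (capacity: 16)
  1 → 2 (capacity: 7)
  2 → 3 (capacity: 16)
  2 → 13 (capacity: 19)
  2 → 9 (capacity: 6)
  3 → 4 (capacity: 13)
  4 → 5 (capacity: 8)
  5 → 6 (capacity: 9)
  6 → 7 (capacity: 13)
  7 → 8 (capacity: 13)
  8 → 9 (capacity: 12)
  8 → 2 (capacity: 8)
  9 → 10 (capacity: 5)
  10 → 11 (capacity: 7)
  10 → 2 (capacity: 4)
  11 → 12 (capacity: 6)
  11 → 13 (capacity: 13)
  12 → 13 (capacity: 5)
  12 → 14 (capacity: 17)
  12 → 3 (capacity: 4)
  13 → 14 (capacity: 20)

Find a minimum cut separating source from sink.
Min cut value = 7, edges: (1,2)

Min cut value: 7
Partition: S = [0, 1], T = [2, 3, 4, 5, 6, 7, 8, 9, 10, 11, 12, 13, 14]
Cut edges: (1,2)

By max-flow min-cut theorem, max flow = min cut = 7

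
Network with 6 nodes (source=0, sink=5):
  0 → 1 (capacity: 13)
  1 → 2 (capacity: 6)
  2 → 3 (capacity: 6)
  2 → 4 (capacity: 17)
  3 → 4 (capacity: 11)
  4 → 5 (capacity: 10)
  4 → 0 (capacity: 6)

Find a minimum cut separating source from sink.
Min cut value = 6, edges: (1,2)

Min cut value: 6
Partition: S = [0, 1], T = [2, 3, 4, 5]
Cut edges: (1,2)

By max-flow min-cut theorem, max flow = min cut = 6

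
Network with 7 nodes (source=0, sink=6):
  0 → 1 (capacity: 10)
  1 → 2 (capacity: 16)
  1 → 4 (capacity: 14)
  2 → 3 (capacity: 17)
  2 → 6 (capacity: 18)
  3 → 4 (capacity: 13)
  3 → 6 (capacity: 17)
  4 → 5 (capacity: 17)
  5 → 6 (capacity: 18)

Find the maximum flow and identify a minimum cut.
Max flow = 10, Min cut edges: (0,1)

Maximum flow: 10
Minimum cut: (0,1)
Partition: S = [0], T = [1, 2, 3, 4, 5, 6]

Max-flow min-cut theorem verified: both equal 10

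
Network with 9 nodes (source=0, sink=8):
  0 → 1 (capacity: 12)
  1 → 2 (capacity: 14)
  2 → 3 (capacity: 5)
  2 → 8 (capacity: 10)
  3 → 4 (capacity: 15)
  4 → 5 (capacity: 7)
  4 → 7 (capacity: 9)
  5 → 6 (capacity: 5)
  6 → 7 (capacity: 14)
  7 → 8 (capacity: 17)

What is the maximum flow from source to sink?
Maximum flow = 12

Max flow: 12

Flow assignment:
  0 → 1: 12/12
  1 → 2: 12/14
  2 → 3: 2/5
  2 → 8: 10/10
  3 → 4: 2/15
  4 → 7: 2/9
  7 → 8: 2/17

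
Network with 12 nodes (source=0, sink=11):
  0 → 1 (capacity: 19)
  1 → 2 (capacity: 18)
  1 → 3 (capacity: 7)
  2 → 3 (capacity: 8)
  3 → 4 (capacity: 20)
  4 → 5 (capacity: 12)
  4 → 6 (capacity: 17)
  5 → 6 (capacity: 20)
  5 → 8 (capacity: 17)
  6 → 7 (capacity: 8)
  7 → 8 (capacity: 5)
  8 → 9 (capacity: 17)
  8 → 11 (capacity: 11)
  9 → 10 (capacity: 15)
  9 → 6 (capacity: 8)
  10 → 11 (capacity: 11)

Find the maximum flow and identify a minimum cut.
Max flow = 15, Min cut edges: (1,3), (2,3)

Maximum flow: 15
Minimum cut: (1,3), (2,3)
Partition: S = [0, 1, 2], T = [3, 4, 5, 6, 7, 8, 9, 10, 11]

Max-flow min-cut theorem verified: both equal 15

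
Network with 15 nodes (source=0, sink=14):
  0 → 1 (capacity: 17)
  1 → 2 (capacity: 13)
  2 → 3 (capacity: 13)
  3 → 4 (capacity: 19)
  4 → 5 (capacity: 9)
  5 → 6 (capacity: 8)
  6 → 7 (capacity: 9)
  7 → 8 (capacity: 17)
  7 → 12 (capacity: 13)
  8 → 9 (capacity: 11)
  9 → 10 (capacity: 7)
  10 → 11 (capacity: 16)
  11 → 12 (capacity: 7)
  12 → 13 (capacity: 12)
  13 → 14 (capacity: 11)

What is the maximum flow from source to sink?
Maximum flow = 8

Max flow: 8

Flow assignment:
  0 → 1: 8/17
  1 → 2: 8/13
  2 → 3: 8/13
  3 → 4: 8/19
  4 → 5: 8/9
  5 → 6: 8/8
  6 → 7: 8/9
  7 → 12: 8/13
  12 → 13: 8/12
  13 → 14: 8/11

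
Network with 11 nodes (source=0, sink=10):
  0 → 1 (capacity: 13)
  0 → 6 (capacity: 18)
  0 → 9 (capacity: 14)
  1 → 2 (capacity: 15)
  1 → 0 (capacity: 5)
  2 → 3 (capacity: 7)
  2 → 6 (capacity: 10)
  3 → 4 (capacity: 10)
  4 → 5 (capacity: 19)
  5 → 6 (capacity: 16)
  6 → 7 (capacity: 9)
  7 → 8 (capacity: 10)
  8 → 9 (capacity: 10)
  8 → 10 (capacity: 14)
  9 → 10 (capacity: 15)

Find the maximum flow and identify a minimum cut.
Max flow = 23, Min cut edges: (0,9), (6,7)

Maximum flow: 23
Minimum cut: (0,9), (6,7)
Partition: S = [0, 1, 2, 3, 4, 5, 6], T = [7, 8, 9, 10]

Max-flow min-cut theorem verified: both equal 23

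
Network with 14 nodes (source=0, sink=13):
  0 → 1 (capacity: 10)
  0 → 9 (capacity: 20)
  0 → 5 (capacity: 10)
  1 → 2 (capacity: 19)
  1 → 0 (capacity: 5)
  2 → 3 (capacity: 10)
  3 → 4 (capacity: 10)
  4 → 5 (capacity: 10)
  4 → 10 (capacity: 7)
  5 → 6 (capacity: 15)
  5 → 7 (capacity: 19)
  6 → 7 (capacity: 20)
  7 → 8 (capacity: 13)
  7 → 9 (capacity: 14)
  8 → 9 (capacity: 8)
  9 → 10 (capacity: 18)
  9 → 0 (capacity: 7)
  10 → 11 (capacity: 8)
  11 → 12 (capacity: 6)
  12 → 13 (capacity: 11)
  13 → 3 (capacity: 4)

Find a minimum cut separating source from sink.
Min cut value = 6, edges: (11,12)

Min cut value: 6
Partition: S = [0, 1, 2, 3, 4, 5, 6, 7, 8, 9, 10, 11], T = [12, 13]
Cut edges: (11,12)

By max-flow min-cut theorem, max flow = min cut = 6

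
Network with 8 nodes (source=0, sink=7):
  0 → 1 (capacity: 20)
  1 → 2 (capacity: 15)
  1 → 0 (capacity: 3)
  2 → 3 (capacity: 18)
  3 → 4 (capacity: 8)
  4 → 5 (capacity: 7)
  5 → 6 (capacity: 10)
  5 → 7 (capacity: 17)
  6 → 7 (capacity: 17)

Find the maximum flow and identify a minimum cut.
Max flow = 7, Min cut edges: (4,5)

Maximum flow: 7
Minimum cut: (4,5)
Partition: S = [0, 1, 2, 3, 4], T = [5, 6, 7]

Max-flow min-cut theorem verified: both equal 7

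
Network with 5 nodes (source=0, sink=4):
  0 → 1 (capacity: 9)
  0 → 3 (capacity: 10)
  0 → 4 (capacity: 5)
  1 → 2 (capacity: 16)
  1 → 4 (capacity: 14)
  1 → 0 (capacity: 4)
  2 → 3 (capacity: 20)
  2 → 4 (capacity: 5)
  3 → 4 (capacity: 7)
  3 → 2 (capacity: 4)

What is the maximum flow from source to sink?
Maximum flow = 24

Max flow: 24

Flow assignment:
  0 → 1: 9/9
  0 → 3: 10/10
  0 → 4: 5/5
  1 → 4: 9/14
  2 → 4: 3/5
  3 → 4: 7/7
  3 → 2: 3/4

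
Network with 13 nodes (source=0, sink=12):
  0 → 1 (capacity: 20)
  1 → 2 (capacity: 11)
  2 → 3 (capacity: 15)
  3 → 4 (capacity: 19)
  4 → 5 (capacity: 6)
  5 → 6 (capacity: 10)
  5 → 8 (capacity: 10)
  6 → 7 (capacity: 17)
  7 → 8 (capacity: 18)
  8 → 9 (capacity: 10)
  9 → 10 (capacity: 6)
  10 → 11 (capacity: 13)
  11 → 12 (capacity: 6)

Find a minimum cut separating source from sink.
Min cut value = 6, edges: (11,12)

Min cut value: 6
Partition: S = [0, 1, 2, 3, 4, 5, 6, 7, 8, 9, 10, 11], T = [12]
Cut edges: (11,12)

By max-flow min-cut theorem, max flow = min cut = 6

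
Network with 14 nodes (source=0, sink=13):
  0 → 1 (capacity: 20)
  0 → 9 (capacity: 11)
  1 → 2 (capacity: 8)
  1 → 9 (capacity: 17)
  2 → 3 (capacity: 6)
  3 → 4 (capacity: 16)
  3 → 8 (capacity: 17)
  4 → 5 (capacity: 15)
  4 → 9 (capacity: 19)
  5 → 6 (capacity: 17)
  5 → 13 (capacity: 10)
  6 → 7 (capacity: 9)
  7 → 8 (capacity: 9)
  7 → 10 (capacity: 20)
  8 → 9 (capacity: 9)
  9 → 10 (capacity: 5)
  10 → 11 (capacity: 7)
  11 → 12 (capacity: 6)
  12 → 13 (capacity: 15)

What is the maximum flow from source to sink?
Maximum flow = 11

Max flow: 11

Flow assignment:
  0 → 1: 6/20
  0 → 9: 5/11
  1 → 2: 6/8
  2 → 3: 6/6
  3 → 4: 6/16
  4 → 5: 6/15
  5 → 13: 6/10
  9 → 10: 5/5
  10 → 11: 5/7
  11 → 12: 5/6
  12 → 13: 5/15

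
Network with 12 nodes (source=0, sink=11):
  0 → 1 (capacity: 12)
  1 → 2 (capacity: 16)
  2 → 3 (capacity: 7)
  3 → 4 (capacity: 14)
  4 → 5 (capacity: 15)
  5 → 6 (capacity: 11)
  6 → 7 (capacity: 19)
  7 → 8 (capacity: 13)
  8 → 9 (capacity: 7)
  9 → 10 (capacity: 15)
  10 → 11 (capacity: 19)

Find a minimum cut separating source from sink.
Min cut value = 7, edges: (8,9)

Min cut value: 7
Partition: S = [0, 1, 2, 3, 4, 5, 6, 7, 8], T = [9, 10, 11]
Cut edges: (8,9)

By max-flow min-cut theorem, max flow = min cut = 7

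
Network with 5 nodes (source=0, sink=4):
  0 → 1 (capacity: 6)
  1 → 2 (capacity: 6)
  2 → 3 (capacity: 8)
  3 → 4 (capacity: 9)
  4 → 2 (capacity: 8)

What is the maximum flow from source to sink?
Maximum flow = 6

Max flow: 6

Flow assignment:
  0 → 1: 6/6
  1 → 2: 6/6
  2 → 3: 6/8
  3 → 4: 6/9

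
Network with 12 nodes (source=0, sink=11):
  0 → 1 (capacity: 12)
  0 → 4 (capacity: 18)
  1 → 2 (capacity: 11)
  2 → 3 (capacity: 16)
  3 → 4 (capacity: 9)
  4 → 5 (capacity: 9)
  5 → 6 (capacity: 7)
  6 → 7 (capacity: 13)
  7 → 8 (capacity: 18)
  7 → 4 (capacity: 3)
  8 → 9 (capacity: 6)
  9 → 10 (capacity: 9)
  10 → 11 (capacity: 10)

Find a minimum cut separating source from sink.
Min cut value = 6, edges: (8,9)

Min cut value: 6
Partition: S = [0, 1, 2, 3, 4, 5, 6, 7, 8], T = [9, 10, 11]
Cut edges: (8,9)

By max-flow min-cut theorem, max flow = min cut = 6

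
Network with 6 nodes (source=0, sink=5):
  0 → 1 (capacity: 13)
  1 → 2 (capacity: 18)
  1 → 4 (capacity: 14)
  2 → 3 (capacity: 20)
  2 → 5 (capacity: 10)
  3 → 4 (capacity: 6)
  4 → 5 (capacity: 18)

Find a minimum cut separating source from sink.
Min cut value = 13, edges: (0,1)

Min cut value: 13
Partition: S = [0], T = [1, 2, 3, 4, 5]
Cut edges: (0,1)

By max-flow min-cut theorem, max flow = min cut = 13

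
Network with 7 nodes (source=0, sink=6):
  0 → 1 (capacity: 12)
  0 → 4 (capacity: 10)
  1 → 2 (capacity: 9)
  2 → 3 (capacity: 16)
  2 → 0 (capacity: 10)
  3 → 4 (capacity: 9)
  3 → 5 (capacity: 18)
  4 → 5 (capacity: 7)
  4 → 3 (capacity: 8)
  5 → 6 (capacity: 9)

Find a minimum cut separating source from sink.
Min cut value = 9, edges: (5,6)

Min cut value: 9
Partition: S = [0, 1, 2, 3, 4, 5], T = [6]
Cut edges: (5,6)

By max-flow min-cut theorem, max flow = min cut = 9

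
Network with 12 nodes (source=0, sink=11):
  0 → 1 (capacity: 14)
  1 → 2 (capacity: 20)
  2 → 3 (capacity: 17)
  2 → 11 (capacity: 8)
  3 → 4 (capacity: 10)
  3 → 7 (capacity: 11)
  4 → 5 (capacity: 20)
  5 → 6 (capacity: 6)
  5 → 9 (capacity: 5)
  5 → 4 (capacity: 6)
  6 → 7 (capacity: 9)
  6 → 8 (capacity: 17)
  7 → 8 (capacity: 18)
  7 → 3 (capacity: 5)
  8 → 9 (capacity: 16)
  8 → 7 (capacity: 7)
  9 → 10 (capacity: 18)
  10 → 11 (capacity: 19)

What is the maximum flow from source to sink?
Maximum flow = 14

Max flow: 14

Flow assignment:
  0 → 1: 14/14
  1 → 2: 14/20
  2 → 3: 6/17
  2 → 11: 8/8
  3 → 4: 5/10
  3 → 7: 1/11
  4 → 5: 5/20
  5 → 9: 5/5
  7 → 8: 1/18
  8 → 9: 1/16
  9 → 10: 6/18
  10 → 11: 6/19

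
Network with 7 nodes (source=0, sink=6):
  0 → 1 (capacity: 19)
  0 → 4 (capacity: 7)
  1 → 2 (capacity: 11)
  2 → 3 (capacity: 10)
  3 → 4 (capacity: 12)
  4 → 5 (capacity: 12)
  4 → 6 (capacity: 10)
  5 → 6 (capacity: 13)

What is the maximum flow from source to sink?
Maximum flow = 17

Max flow: 17

Flow assignment:
  0 → 1: 10/19
  0 → 4: 7/7
  1 → 2: 10/11
  2 → 3: 10/10
  3 → 4: 10/12
  4 → 5: 7/12
  4 → 6: 10/10
  5 → 6: 7/13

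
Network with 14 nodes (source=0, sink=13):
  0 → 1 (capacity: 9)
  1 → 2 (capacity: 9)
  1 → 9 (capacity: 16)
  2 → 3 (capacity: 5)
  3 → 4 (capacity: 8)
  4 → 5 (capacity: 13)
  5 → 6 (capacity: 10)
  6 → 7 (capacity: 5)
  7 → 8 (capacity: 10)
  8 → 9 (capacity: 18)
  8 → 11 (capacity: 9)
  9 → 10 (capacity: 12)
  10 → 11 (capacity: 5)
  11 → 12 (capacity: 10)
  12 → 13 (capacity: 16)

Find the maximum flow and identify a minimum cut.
Max flow = 9, Min cut edges: (0,1)

Maximum flow: 9
Minimum cut: (0,1)
Partition: S = [0], T = [1, 2, 3, 4, 5, 6, 7, 8, 9, 10, 11, 12, 13]

Max-flow min-cut theorem verified: both equal 9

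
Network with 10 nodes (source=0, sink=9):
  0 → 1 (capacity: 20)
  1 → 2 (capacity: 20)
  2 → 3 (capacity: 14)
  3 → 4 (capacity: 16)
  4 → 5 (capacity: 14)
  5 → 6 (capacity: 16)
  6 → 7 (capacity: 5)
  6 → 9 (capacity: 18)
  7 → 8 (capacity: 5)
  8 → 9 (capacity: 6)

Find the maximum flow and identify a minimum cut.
Max flow = 14, Min cut edges: (4,5)

Maximum flow: 14
Minimum cut: (4,5)
Partition: S = [0, 1, 2, 3, 4], T = [5, 6, 7, 8, 9]

Max-flow min-cut theorem verified: both equal 14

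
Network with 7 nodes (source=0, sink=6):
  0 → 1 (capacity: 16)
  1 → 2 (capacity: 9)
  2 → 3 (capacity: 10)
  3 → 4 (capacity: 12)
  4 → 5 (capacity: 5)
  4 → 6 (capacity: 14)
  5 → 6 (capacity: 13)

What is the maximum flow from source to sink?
Maximum flow = 9

Max flow: 9

Flow assignment:
  0 → 1: 9/16
  1 → 2: 9/9
  2 → 3: 9/10
  3 → 4: 9/12
  4 → 6: 9/14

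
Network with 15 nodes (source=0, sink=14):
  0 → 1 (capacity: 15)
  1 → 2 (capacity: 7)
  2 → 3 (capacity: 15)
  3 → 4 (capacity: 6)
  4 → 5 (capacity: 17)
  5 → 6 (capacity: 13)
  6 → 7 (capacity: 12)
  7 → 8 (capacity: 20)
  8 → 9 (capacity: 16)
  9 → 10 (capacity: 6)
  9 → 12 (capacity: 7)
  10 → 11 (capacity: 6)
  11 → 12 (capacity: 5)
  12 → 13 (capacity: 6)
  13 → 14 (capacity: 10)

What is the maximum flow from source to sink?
Maximum flow = 6

Max flow: 6

Flow assignment:
  0 → 1: 6/15
  1 → 2: 6/7
  2 → 3: 6/15
  3 → 4: 6/6
  4 → 5: 6/17
  5 → 6: 6/13
  6 → 7: 6/12
  7 → 8: 6/20
  8 → 9: 6/16
  9 → 12: 6/7
  12 → 13: 6/6
  13 → 14: 6/10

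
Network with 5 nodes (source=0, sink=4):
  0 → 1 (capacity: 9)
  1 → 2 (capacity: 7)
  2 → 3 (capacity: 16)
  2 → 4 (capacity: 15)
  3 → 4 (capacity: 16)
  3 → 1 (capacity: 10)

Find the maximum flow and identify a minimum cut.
Max flow = 7, Min cut edges: (1,2)

Maximum flow: 7
Minimum cut: (1,2)
Partition: S = [0, 1], T = [2, 3, 4]

Max-flow min-cut theorem verified: both equal 7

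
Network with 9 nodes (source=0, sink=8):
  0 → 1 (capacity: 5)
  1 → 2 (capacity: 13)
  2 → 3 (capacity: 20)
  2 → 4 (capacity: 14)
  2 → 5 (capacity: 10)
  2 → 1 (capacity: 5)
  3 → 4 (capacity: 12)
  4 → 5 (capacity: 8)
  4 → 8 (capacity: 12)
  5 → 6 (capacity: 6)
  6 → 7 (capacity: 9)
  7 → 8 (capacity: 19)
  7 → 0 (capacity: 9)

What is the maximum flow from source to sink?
Maximum flow = 5

Max flow: 5

Flow assignment:
  0 → 1: 5/5
  1 → 2: 5/13
  2 → 4: 5/14
  4 → 8: 5/12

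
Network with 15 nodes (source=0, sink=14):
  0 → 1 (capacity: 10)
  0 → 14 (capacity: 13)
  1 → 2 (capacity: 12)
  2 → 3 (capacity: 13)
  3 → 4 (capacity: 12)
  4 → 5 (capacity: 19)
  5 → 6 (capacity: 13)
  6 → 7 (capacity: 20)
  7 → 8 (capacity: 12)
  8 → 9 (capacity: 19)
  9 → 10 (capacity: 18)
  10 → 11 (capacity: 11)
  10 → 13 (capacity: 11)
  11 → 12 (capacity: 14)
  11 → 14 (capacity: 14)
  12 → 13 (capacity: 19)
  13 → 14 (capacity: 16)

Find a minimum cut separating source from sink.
Min cut value = 23, edges: (0,1), (0,14)

Min cut value: 23
Partition: S = [0], T = [1, 2, 3, 4, 5, 6, 7, 8, 9, 10, 11, 12, 13, 14]
Cut edges: (0,1), (0,14)

By max-flow min-cut theorem, max flow = min cut = 23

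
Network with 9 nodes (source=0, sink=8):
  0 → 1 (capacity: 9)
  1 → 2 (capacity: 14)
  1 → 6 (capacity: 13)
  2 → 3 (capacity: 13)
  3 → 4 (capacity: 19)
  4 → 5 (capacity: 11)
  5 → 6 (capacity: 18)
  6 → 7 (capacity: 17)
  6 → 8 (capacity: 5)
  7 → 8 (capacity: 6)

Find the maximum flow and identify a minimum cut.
Max flow = 9, Min cut edges: (0,1)

Maximum flow: 9
Minimum cut: (0,1)
Partition: S = [0], T = [1, 2, 3, 4, 5, 6, 7, 8]

Max-flow min-cut theorem verified: both equal 9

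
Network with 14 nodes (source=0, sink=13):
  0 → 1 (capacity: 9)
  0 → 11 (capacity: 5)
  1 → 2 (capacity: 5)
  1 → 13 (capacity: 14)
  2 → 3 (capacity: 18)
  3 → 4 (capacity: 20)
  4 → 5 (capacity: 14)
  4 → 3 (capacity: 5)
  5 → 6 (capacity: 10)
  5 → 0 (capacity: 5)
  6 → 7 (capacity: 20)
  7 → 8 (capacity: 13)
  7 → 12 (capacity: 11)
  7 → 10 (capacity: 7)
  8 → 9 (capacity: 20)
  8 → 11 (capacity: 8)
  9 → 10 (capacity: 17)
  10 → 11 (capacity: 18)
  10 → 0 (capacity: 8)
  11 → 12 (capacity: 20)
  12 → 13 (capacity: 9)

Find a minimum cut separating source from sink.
Min cut value = 14, edges: (0,1), (0,11)

Min cut value: 14
Partition: S = [0], T = [1, 2, 3, 4, 5, 6, 7, 8, 9, 10, 11, 12, 13]
Cut edges: (0,1), (0,11)

By max-flow min-cut theorem, max flow = min cut = 14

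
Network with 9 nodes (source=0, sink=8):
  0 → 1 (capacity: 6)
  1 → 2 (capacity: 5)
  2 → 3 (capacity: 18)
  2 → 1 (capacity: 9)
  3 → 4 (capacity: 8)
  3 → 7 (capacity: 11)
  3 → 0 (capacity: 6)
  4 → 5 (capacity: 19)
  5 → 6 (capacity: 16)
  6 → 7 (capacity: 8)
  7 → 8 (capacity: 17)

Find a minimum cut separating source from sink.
Min cut value = 5, edges: (1,2)

Min cut value: 5
Partition: S = [0, 1], T = [2, 3, 4, 5, 6, 7, 8]
Cut edges: (1,2)

By max-flow min-cut theorem, max flow = min cut = 5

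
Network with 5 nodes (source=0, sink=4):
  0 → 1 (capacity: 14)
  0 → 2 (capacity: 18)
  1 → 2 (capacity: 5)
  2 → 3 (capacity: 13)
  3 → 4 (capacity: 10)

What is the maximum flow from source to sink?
Maximum flow = 10

Max flow: 10

Flow assignment:
  0 → 1: 5/14
  0 → 2: 5/18
  1 → 2: 5/5
  2 → 3: 10/13
  3 → 4: 10/10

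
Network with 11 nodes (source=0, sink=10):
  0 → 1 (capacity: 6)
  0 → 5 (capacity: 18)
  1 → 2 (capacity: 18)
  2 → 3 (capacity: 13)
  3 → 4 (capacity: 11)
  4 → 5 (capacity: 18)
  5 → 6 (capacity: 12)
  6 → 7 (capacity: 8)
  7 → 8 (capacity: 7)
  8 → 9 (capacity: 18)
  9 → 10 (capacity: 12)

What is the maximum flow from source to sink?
Maximum flow = 7

Max flow: 7

Flow assignment:
  0 → 1: 6/6
  0 → 5: 1/18
  1 → 2: 6/18
  2 → 3: 6/13
  3 → 4: 6/11
  4 → 5: 6/18
  5 → 6: 7/12
  6 → 7: 7/8
  7 → 8: 7/7
  8 → 9: 7/18
  9 → 10: 7/12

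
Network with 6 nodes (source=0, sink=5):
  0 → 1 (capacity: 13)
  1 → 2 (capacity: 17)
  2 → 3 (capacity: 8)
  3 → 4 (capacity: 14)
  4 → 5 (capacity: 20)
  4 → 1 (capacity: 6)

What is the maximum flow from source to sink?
Maximum flow = 8

Max flow: 8

Flow assignment:
  0 → 1: 8/13
  1 → 2: 8/17
  2 → 3: 8/8
  3 → 4: 8/14
  4 → 5: 8/20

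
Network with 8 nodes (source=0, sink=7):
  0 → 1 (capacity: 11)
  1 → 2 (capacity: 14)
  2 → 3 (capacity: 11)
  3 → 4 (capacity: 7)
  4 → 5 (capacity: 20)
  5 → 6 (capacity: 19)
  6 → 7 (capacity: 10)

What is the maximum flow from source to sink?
Maximum flow = 7

Max flow: 7

Flow assignment:
  0 → 1: 7/11
  1 → 2: 7/14
  2 → 3: 7/11
  3 → 4: 7/7
  4 → 5: 7/20
  5 → 6: 7/19
  6 → 7: 7/10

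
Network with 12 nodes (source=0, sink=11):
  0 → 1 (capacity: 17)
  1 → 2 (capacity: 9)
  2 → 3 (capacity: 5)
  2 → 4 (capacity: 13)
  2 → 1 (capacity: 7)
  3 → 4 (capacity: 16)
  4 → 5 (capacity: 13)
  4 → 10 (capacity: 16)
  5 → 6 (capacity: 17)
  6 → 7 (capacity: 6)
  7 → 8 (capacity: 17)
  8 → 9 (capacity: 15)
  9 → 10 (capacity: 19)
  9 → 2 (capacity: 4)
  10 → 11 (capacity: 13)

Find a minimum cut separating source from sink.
Min cut value = 9, edges: (1,2)

Min cut value: 9
Partition: S = [0, 1], T = [2, 3, 4, 5, 6, 7, 8, 9, 10, 11]
Cut edges: (1,2)

By max-flow min-cut theorem, max flow = min cut = 9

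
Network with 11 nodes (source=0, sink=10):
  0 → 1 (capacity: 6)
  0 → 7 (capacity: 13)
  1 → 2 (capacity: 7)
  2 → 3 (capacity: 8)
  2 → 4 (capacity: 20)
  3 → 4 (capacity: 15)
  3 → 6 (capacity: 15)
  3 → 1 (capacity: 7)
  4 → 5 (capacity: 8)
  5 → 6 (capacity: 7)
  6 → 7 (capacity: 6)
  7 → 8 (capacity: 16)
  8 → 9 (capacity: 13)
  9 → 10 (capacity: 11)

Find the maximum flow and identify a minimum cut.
Max flow = 11, Min cut edges: (9,10)

Maximum flow: 11
Minimum cut: (9,10)
Partition: S = [0, 1, 2, 3, 4, 5, 6, 7, 8, 9], T = [10]

Max-flow min-cut theorem verified: both equal 11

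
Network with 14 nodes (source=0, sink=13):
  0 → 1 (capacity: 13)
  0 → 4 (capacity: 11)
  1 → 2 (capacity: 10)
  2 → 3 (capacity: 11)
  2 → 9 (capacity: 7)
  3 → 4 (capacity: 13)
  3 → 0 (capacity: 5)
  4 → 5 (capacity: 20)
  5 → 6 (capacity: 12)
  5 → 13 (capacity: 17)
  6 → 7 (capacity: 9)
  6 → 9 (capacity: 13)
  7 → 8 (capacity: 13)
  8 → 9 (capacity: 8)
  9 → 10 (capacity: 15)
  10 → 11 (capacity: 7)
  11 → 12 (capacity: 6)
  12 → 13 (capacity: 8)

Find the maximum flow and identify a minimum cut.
Max flow = 21, Min cut edges: (0,4), (1,2)

Maximum flow: 21
Minimum cut: (0,4), (1,2)
Partition: S = [0, 1], T = [2, 3, 4, 5, 6, 7, 8, 9, 10, 11, 12, 13]

Max-flow min-cut theorem verified: both equal 21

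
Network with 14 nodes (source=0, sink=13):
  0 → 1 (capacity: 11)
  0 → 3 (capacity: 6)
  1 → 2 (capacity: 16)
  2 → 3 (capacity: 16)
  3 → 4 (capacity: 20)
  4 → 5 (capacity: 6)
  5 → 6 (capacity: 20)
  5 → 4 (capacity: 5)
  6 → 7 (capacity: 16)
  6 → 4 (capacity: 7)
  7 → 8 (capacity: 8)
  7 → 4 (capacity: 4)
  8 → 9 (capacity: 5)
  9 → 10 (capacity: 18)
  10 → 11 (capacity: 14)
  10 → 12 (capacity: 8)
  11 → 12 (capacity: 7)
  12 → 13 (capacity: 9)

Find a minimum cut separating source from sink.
Min cut value = 5, edges: (8,9)

Min cut value: 5
Partition: S = [0, 1, 2, 3, 4, 5, 6, 7, 8], T = [9, 10, 11, 12, 13]
Cut edges: (8,9)

By max-flow min-cut theorem, max flow = min cut = 5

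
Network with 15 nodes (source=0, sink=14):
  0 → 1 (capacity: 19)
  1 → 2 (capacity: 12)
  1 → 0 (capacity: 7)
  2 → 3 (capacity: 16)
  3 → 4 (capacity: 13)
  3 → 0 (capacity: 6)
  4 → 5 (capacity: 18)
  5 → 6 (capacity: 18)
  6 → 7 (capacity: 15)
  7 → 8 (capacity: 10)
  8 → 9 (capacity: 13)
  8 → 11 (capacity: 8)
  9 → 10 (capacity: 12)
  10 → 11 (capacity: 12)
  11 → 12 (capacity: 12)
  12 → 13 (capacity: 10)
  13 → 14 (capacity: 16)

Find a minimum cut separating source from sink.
Min cut value = 10, edges: (12,13)

Min cut value: 10
Partition: S = [0, 1, 2, 3, 4, 5, 6, 7, 8, 9, 10, 11, 12], T = [13, 14]
Cut edges: (12,13)

By max-flow min-cut theorem, max flow = min cut = 10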